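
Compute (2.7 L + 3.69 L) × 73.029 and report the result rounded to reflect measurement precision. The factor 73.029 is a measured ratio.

4.7 × 10² L

2.7 L + 3.69 L = 6.39 L; the sum is limited to 1 decimal place (2 s.f.).
Carrying full precision, 6.39 × 73.029 = 466.65531 L; 73.029 has 5 s.f., so the result keeps min(2, 5) = 2 s.f.
Rounded to 2 significant figures: 4.7 × 10² L.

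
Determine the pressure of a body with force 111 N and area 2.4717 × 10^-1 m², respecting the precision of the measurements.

4.49 × 10^2 Pa

pressure = 111 N ÷ 2.4717 × 10^-1 m² = 449.083626654… Pa.
111 has 3 significant figures; 2.4717 × 10^-1 has 5.
Division/multiplication keeps the fewest: 3 significant figures.
Rounded: 4.49 × 10^2 Pa.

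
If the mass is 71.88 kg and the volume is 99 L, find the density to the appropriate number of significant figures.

density = 71.88 kg ÷ 99 L = 0.726060606061… kg/L.
71.88 has 4 significant figures; 99 has 2.
Division/multiplication keeps the fewest: 2 significant figures.
Rounded: 0.73 kg/L.

0.73 kg/L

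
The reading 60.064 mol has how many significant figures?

60.064: zeros between nonzero digits are significant.

5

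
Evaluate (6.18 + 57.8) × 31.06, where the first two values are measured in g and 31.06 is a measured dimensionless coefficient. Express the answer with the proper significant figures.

1.99 × 10^3 g

6.18 g + 57.8 g = 63.98 g; the sum is limited to 1 decimal place (3 s.f.).
Carrying full precision, 63.98 × 31.06 = 1987.2188 g; 31.06 has 4 s.f., so the result keeps min(3, 4) = 3 s.f.
Rounded to 3 significant figures: 1.99 × 10^3 g.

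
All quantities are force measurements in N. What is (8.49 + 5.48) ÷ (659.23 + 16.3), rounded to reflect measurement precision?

8.49 + 5.48 = 13.97, limited to 2 d.p. → 4 s.f.; 659.23 + 16.3 = 675.53, limited to 1 d.p. → 4 s.f.
Carrying full precision, 13.97 ÷ 675.53 = 0.0206800586206…; keep min(4, 4) = 4 s.f.
Rounded to 4 significant figures: 0.02068.

0.02068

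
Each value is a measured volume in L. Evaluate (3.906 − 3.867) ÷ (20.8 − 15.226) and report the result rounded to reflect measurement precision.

7.0 × 10^-3

3.906 − 3.867 = 0.039, limited to 3 d.p. → 2 s.f.; 20.8 − 15.226 = 5.574, limited to 1 d.p. → 2 s.f.
Carrying full precision, 0.039 ÷ 5.574 = 0.00699677072121…; keep min(2, 2) = 2 s.f.
Rounded to 2 significant figures: 7.0 × 10^-3.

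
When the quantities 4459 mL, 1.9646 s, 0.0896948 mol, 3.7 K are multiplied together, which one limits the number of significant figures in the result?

4459 mL → 4 s.f.; 1.9646 s → 5 s.f.; 0.0896948 mol → 6 s.f.; 3.7 K → 2 s.f.
The fewest is 2 significant figures, from 3.7 K.

3.7 K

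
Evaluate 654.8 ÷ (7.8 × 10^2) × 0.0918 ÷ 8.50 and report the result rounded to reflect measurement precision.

654.8 ÷ (7.8 × 10^2) × 0.0918 ÷ 8.50 = 0.00906646153846…
Multiplication/division keeps the fewest significant figures: 654.8 → 4 s.f., 7.8 × 10^2 → 2 s.f., 0.0918 → 3 s.f., 8.50 → 3 s.f.; limit is 2.
Rounded to 2 significant figures: 0.0091.

0.0091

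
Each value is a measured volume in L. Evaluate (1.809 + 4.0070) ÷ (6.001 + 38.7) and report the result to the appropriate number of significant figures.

0.130

1.809 + 4.0070 = 5.8160, limited to 3 d.p. → 4 s.f.; 6.001 + 38.7 = 44.701, limited to 1 d.p. → 3 s.f.
Carrying full precision, 5.8160 ÷ 44.701 = 0.130108946109…; keep min(4, 3) = 3 s.f.
Rounded to 3 significant figures: 0.130.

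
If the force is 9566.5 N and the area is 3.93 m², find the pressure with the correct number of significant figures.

pressure = 9566.5 N ÷ 3.93 m² = 2434.22391858… Pa.
9566.5 has 5 significant figures; 3.93 has 3.
Division/multiplication keeps the fewest: 3 significant figures.
Rounded: 2.43 × 10³ Pa.

2.43 × 10³ Pa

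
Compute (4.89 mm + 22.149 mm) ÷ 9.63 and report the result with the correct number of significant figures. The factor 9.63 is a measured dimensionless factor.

2.81 mm

4.89 mm + 22.149 mm = 27.039 mm; the sum is limited to 2 decimal places (4 s.f.).
Carrying full precision, 27.039 ÷ 9.63 = 2.80778816199… mm; 9.63 has 3 s.f., so the result keeps min(4, 3) = 3 s.f.
Rounded to 3 significant figures: 2.81 mm.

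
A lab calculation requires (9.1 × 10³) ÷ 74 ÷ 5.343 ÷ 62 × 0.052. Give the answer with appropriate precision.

(9.1 × 10³) ÷ 74 ÷ 5.343 ÷ 62 × 0.052 = 0.0193035041163…
Multiplication/division keeps the fewest significant figures: 9.1 × 10³ → 2 s.f., 74 → 2 s.f., 5.343 → 4 s.f., 62 → 2 s.f., 0.052 → 2 s.f.; limit is 2.
Rounded to 2 significant figures: 0.019.

0.019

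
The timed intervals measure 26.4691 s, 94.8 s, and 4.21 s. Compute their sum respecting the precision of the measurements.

26.4691 s + 94.8 s + 4.21 s = 125.4791 s.
Addition/subtraction keeps the fewest decimal places: 26.4691 → 4 decimal places, 94.8 → 1 decimal place, 4.21 → 2 decimal places; limit is 1.
Rounded to 1 decimal place: 125.5 s.

125.5 s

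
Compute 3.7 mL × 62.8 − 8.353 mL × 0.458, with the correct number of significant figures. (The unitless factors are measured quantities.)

3.7 × 62.8 = 232.36 → 2.3 × 10^2 mL (2 s.f., last digit at the 10^1 place).
8.353 × 0.458 = 3.825674 → 3.83 mL (3 s.f., last digit at the 10^-2 place).
Difference: 228.534326 mL; keep the coarser place, 10^1.
Result: 2.3 × 10^2 mL.

2.3 × 10^2 mL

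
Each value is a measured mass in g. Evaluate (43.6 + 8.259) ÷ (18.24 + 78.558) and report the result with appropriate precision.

43.6 + 8.259 = 51.859, limited to 1 d.p. → 3 s.f.; 18.24 + 78.558 = 96.798, limited to 2 d.p. → 4 s.f.
Carrying full precision, 51.859 ÷ 96.798 = 0.535744540176…; keep min(3, 4) = 3 s.f.
Rounded to 3 significant figures: 0.536.

0.536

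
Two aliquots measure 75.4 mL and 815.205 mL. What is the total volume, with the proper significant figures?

75.4 mL + 815.205 mL = 890.605 mL.
Addition/subtraction keeps the fewest decimal places: 75.4 → 1 decimal place, 815.205 → 3 decimal places; limit is 1.
Rounded to 1 decimal place: 890.6 mL.

890.6 mL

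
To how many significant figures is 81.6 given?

3

81.6: every digit is nonzero and significant.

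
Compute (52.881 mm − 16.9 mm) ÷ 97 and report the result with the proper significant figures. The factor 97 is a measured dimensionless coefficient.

52.881 mm − 16.9 mm = 35.981 mm; the difference is limited to 1 decimal place (3 s.f.).
Carrying full precision, 35.981 ÷ 97 = 0.37093814433… mm; 97 has 2 s.f., so the result keeps min(3, 2) = 2 s.f.
Rounded to 2 significant figures: 0.37 mm.

0.37 mm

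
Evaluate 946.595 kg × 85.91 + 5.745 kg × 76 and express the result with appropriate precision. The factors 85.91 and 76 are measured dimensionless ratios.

8.176 × 10^4 kg

946.595 × 85.91 = 81321.97645 → 8.132 × 10^4 kg (4 s.f., last digit at the 10^1 place).
5.745 × 76 = 436.62 → 4.4 × 10^2 kg (2 s.f., last digit at the 10^1 place).
Sum: 81758.59645 kg; keep the coarser place, 10^1.
Result: 8.176 × 10^4 kg.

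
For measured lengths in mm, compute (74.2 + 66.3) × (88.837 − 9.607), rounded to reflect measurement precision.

74.2 + 66.3 = 140.5, limited to 1 d.p. → 4 s.f.; 88.837 − 9.607 = 79.230, limited to 3 d.p. → 5 s.f.
Carrying full precision, 140.5 × 79.230 = 11131.815; keep min(4, 5) = 4 s.f.
Rounded to 4 significant figures: 1.113 × 10^4 mm².

1.113 × 10^4 mm²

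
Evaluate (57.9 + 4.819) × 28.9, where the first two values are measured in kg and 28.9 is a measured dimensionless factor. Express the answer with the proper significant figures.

57.9 kg + 4.819 kg = 62.719 kg; the sum is limited to 1 decimal place (3 s.f.).
Carrying full precision, 62.719 × 28.9 = 1812.5791 kg; 28.9 has 3 s.f., so the result keeps min(3, 3) = 3 s.f.
Rounded to 3 significant figures: 1.81 × 10^3 kg.

1.81 × 10^3 kg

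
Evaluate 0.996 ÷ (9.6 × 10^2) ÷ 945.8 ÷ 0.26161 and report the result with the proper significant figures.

0.996 ÷ (9.6 × 10^2) ÷ 945.8 ÷ 0.26161 = 0.00000419309261406…
Multiplication/division keeps the fewest significant figures: 0.996 → 3 s.f., 9.6 × 10^2 → 2 s.f., 945.8 → 4 s.f., 0.26161 → 5 s.f.; limit is 2.
Rounded to 2 significant figures: 4.2 × 10^-6.

4.2 × 10^-6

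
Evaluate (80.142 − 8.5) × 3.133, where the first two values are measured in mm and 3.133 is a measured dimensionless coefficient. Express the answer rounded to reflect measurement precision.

80.142 mm − 8.5 mm = 71.642 mm; the difference is limited to 1 decimal place (3 s.f.).
Carrying full precision, 71.642 × 3.133 = 224.454386 mm; 3.133 has 4 s.f., so the result keeps min(3, 4) = 3 s.f.
Rounded to 3 significant figures: 224 mm.

224 mm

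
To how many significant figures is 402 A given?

3

402: zeros between nonzero digits are significant.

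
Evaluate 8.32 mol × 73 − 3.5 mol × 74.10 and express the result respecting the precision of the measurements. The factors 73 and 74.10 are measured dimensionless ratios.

3.5 × 10^2 mol

8.32 × 73 = 607.36 → 6.1 × 10^2 mol (2 s.f., last digit at the 10^1 place).
3.5 × 74.10 = 259.35 → 2.6 × 10^2 mol (2 s.f., last digit at the 10^1 place).
Difference: 348.01 mol; keep the coarser place, 10^1.
Result: 3.5 × 10^2 mol.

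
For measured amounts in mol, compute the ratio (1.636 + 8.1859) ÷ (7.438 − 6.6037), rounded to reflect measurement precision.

11.8

1.636 + 8.1859 = 9.8219, limited to 3 d.p. → 4 s.f.; 7.438 − 6.6037 = 0.8343, limited to 3 d.p. → 3 s.f.
Carrying full precision, 9.8219 ÷ 0.8343 = 11.7726237564…; keep min(4, 3) = 3 s.f.
Rounded to 3 significant figures: 11.8.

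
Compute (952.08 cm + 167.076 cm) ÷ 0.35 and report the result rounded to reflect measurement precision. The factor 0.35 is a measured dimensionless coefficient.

3.2 × 10³ cm

952.08 cm + 167.076 cm = 1119.156 cm; the sum is limited to 2 decimal places (6 s.f.).
Carrying full precision, 1119.156 ÷ 0.35 = 3197.58857143… cm; 0.35 has 2 s.f., so the result keeps min(6, 2) = 2 s.f.
Rounded to 2 significant figures: 3.2 × 10³ cm.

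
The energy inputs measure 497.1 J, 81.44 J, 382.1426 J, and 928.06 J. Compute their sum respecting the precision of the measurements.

1888.7 J

497.1 J + 81.44 J + 382.1426 J + 928.06 J = 1888.7426 J.
Addition/subtraction keeps the fewest decimal places: 497.1 → 1 decimal place, 81.44 → 2 decimal places, 382.1426 → 4 decimal places, 928.06 → 2 decimal places; limit is 1.
Rounded to 1 decimal place: 1888.7 J.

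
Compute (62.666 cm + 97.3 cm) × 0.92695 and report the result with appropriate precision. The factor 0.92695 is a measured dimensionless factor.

1.483 × 10² cm

62.666 cm + 97.3 cm = 159.966 cm; the sum is limited to 1 decimal place (4 s.f.).
Carrying full precision, 159.966 × 0.92695 = 148.2804837 cm; 0.92695 has 5 s.f., so the result keeps min(4, 5) = 4 s.f.
Rounded to 4 significant figures: 1.483 × 10² cm.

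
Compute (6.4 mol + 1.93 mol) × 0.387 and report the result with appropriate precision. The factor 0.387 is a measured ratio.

6.4 mol + 1.93 mol = 8.33 mol; the sum is limited to 1 decimal place (2 s.f.).
Carrying full precision, 8.33 × 0.387 = 3.22371 mol; 0.387 has 3 s.f., so the result keeps min(2, 3) = 2 s.f.
Rounded to 2 significant figures: 3.2 mol.

3.2 mol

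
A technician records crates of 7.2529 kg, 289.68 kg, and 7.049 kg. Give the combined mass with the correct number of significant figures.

7.2529 kg + 289.68 kg + 7.049 kg = 303.9819 kg.
Addition/subtraction keeps the fewest decimal places: 7.2529 → 4 decimal places, 289.68 → 2 decimal places, 7.049 → 3 decimal places; limit is 2.
Rounded to 2 decimal places: 303.98 kg.

303.98 kg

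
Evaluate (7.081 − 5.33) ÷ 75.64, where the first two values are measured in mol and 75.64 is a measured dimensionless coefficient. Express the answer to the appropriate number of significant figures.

0.0231 mol

7.081 mol − 5.33 mol = 1.751 mol; the difference is limited to 2 decimal places (3 s.f.).
Carrying full precision, 1.751 ÷ 75.64 = 0.0231491274458… mol; 75.64 has 4 s.f., so the result keeps min(3, 4) = 3 s.f.
Rounded to 3 significant figures: 0.0231 mol.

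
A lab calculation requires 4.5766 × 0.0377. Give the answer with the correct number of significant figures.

4.5766 × 0.0377 = 0.17253782
Multiplication/division keeps the fewest significant figures: 4.5766 → 5 s.f., 0.0377 → 3 s.f.; limit is 3.
Rounded to 3 significant figures: 0.173.

0.173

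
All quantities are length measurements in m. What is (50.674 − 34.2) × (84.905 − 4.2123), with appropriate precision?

1.33 × 10^3 m²

50.674 − 34.2 = 16.474, limited to 1 d.p. → 3 s.f.; 84.905 − 4.2123 = 80.6927, limited to 3 d.p. → 5 s.f.
Carrying full precision, 16.474 × 80.6927 = 1329.3315398; keep min(3, 5) = 3 s.f.
Rounded to 3 significant figures: 1.33 × 10^3 m².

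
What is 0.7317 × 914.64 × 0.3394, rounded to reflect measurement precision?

0.7317 × 914.64 × 0.3394 = 227.140764667…
Multiplication/division keeps the fewest significant figures: 0.7317 → 4 s.f., 914.64 → 5 s.f., 0.3394 → 4 s.f.; limit is 4.
Rounded to 4 significant figures: 227.1.

227.1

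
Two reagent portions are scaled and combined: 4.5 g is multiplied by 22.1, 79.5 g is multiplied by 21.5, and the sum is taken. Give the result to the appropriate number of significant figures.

1.81 × 10³ g

4.5 × 22.1 = 99.45 → 99 g (2 s.f., last digit at the 10^0 place).
79.5 × 21.5 = 1709.25 → 1.71 × 10³ g (3 s.f., last digit at the 10^1 place).
Sum: 1808.7 g; keep the coarser place, 10^1.
Result: 1.81 × 10³ g.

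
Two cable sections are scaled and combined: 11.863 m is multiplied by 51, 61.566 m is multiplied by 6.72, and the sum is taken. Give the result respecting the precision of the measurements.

1.02 × 10^3 m

11.863 × 51 = 605.013 → 6.1 × 10^2 m (2 s.f., last digit at the 10^1 place).
61.566 × 6.72 = 413.72352 → 414 m (3 s.f., last digit at the 10^0 place).
Sum: 1018.73652 m; keep the coarser place, 10^1.
Result: 1.02 × 10^3 m.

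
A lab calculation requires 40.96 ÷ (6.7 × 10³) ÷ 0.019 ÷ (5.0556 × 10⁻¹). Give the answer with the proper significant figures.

0.64

40.96 ÷ (6.7 × 10³) ÷ 0.019 ÷ (5.0556 × 10⁻¹) = 0.636442010717…
Multiplication/division keeps the fewest significant figures: 40.96 → 4 s.f., 6.7 × 10³ → 2 s.f., 0.019 → 2 s.f., 5.0556 × 10⁻¹ → 5 s.f.; limit is 2.
Rounded to 2 significant figures: 0.64.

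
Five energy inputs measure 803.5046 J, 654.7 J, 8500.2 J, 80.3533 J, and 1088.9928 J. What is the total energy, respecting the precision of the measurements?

1.11278 × 10^4 J

803.5046 J + 654.7 J + 8500.2 J + 80.3533 J + 1088.9928 J = 11127.7507 J.
Addition/subtraction keeps the fewest decimal places: 803.5046 → 4 decimal places, 654.7 → 1 decimal place, 8500.2 → 1 decimal place, 80.3533 → 4 decimal places, 1088.9928 → 4 decimal places; limit is 1.
Rounded to 1 decimal place: 1.11278 × 10^4 J.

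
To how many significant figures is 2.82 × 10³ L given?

2.82 × 10³: in scientific notation every digit of the coefficient is significant.

3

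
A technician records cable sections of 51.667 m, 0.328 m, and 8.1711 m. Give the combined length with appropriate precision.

51.667 m + 0.328 m + 8.1711 m = 60.1661 m.
Addition/subtraction keeps the fewest decimal places: 51.667 → 3 decimal places, 0.328 → 3 decimal places, 8.1711 → 4 decimal places; limit is 3.
Rounded to 3 decimal places: 60.166 m.

60.166 m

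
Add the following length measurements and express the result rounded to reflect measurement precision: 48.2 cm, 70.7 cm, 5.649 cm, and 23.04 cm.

147.6 cm

48.2 cm + 70.7 cm + 5.649 cm + 23.04 cm = 147.589 cm.
Addition/subtraction keeps the fewest decimal places: 48.2 → 1 decimal place, 70.7 → 1 decimal place, 5.649 → 3 decimal places, 23.04 → 2 decimal places; limit is 1.
Rounded to 1 decimal place: 147.6 cm.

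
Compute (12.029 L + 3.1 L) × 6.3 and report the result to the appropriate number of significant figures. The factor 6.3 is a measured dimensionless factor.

95 L

12.029 L + 3.1 L = 15.129 L; the sum is limited to 1 decimal place (3 s.f.).
Carrying full precision, 15.129 × 6.3 = 95.3127 L; 6.3 has 2 s.f., so the result keeps min(3, 2) = 2 s.f.
Rounded to 2 significant figures: 95 L.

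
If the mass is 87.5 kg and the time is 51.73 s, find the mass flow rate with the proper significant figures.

1.69 kg/s

mass flow rate = 87.5 kg ÷ 51.73 s = 1.69147496617… kg/s.
87.5 has 3 significant figures; 51.73 has 4.
Division/multiplication keeps the fewest: 3 significant figures.
Rounded: 1.69 kg/s.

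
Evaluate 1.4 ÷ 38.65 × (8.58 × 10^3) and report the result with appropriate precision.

3.1 × 10^2

1.4 ÷ 38.65 × (8.58 × 10^3) = 310.789133247…
Multiplication/division keeps the fewest significant figures: 1.4 → 2 s.f., 38.65 → 4 s.f., 8.58 × 10^3 → 3 s.f.; limit is 2.
Rounded to 2 significant figures: 3.1 × 10^2.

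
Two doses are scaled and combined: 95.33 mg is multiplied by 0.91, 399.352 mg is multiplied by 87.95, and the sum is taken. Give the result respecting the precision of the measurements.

95.33 × 0.91 = 86.7503 → 87 mg (2 s.f., last digit at the 10^0 place).
399.352 × 87.95 = 35123.0084 → 3.512 × 10^4 mg (4 s.f., last digit at the 10^1 place).
Sum: 35209.7587 mg; keep the coarser place, 10^1.
Result: 3.521 × 10^4 mg.

3.521 × 10^4 mg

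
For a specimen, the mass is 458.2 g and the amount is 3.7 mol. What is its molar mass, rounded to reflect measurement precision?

molar mass = 458.2 g ÷ 3.7 mol = 123.837837838… g/mol.
458.2 has 4 significant figures; 3.7 has 2.
Division/multiplication keeps the fewest: 2 significant figures.
Rounded: 1.2 × 10² g/mol.

1.2 × 10² g/mol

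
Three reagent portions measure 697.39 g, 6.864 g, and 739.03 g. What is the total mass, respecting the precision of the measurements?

1443.28 g

697.39 g + 6.864 g + 739.03 g = 1443.284 g.
Addition/subtraction keeps the fewest decimal places: 697.39 → 2 decimal places, 6.864 → 3 decimal places, 739.03 → 2 decimal places; limit is 2.
Rounded to 2 decimal places: 1443.28 g.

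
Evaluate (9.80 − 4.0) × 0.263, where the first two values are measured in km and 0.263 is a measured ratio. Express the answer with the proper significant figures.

1.5 km

9.80 km − 4.0 km = 5.80 km; the difference is limited to 1 decimal place (2 s.f.).
Carrying full precision, 5.80 × 0.263 = 1.5254 km; 0.263 has 3 s.f., so the result keeps min(2, 3) = 2 s.f.
Rounded to 2 significant figures: 1.5 km.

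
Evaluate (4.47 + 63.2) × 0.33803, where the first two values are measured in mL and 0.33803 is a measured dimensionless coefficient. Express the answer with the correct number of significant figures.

22.9 mL

4.47 mL + 63.2 mL = 67.67 mL; the sum is limited to 1 decimal place (3 s.f.).
Carrying full precision, 67.67 × 0.33803 = 22.8744901 mL; 0.33803 has 5 s.f., so the result keeps min(3, 5) = 3 s.f.
Rounded to 3 significant figures: 22.9 mL.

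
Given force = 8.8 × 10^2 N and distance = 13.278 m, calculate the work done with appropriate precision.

1.2 × 10^4 J

work done = 8.8 × 10^2 N × 13.278 m = 11684.64 J.
8.8 × 10^2 has 2 significant figures; 13.278 has 5.
Division/multiplication keeps the fewest: 2 significant figures.
Rounded: 1.2 × 10^4 J.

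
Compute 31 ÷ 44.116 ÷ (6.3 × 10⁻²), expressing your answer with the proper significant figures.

31 ÷ 44.116 ÷ (6.3 × 10⁻²) = 11.153855564…
Multiplication/division keeps the fewest significant figures: 31 → 2 s.f., 44.116 → 5 s.f., 6.3 × 10⁻² → 2 s.f.; limit is 2.
Rounded to 2 significant figures: 11.

11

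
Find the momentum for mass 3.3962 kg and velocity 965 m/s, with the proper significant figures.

3.28 × 10^3 kg·m/s

momentum = 3.3962 kg × 965 m/s = 3277.333 kg·m/s.
3.3962 has 5 significant figures; 965 has 3.
Division/multiplication keeps the fewest: 3 significant figures.
Rounded: 3.28 × 10^3 kg·m/s.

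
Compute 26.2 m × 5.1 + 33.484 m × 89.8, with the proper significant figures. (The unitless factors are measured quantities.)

26.2 × 5.1 = 133.62 → 1.3 × 10² m (2 s.f., last digit at the 10^1 place).
33.484 × 89.8 = 3006.8632 → 3.01 × 10³ m (3 s.f., last digit at the 10^1 place).
Sum: 3140.4832 m; keep the coarser place, 10^1.
Result: 3.14 × 10³ m.

3.14 × 10³ m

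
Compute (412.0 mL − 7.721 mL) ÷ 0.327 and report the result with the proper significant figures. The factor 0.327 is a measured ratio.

412.0 mL − 7.721 mL = 404.279 mL; the difference is limited to 1 decimal place (4 s.f.).
Carrying full precision, 404.279 ÷ 0.327 = 1236.32721713… mL; 0.327 has 3 s.f., so the result keeps min(4, 3) = 3 s.f.
Rounded to 3 significant figures: 1.24 × 10^3 mL.

1.24 × 10^3 mL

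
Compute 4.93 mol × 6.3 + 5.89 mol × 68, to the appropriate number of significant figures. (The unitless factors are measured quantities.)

4.3 × 10² mol

4.93 × 6.3 = 31.059 → 31 mol (2 s.f., last digit at the 10^0 place).
5.89 × 68 = 400.52 → 4.0 × 10² mol (2 s.f., last digit at the 10^1 place).
Sum: 431.579 mol; keep the coarser place, 10^1.
Result: 4.3 × 10² mol.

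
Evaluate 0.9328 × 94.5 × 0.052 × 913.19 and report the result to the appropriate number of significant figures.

4.2 × 10³

0.9328 × 94.5 × 0.052 × 913.19 = 4185.86132765…
Multiplication/division keeps the fewest significant figures: 0.9328 → 4 s.f., 94.5 → 3 s.f., 0.052 → 2 s.f., 913.19 → 5 s.f.; limit is 2.
Rounded to 2 significant figures: 4.2 × 10³.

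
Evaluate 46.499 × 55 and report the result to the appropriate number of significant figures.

46.499 × 55 = 2557.445
Multiplication/division keeps the fewest significant figures: 46.499 → 5 s.f., 55 → 2 s.f.; limit is 2.
Rounded to 2 significant figures: 2.6 × 10³.

2.6 × 10³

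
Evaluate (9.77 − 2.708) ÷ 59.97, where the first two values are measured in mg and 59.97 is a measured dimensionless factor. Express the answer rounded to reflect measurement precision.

9.77 mg − 2.708 mg = 7.062 mg; the difference is limited to 2 decimal places (3 s.f.).
Carrying full precision, 7.062 ÷ 59.97 = 0.11775887944… mg; 59.97 has 4 s.f., so the result keeps min(3, 4) = 3 s.f.
Rounded to 3 significant figures: 0.118 mg.

0.118 mg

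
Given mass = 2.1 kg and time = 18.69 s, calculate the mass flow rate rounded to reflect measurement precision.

0.11 kg/s

mass flow rate = 2.1 kg ÷ 18.69 s = 0.112359550562… kg/s.
2.1 has 2 significant figures; 18.69 has 4.
Division/multiplication keeps the fewest: 2 significant figures.
Rounded: 0.11 kg/s.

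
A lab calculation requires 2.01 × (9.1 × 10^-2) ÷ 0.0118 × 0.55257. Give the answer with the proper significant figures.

2.01 × (9.1 × 10^-2) ÷ 0.0118 × 0.55257 = 8.56530327966…
Multiplication/division keeps the fewest significant figures: 2.01 → 3 s.f., 9.1 × 10^-2 → 2 s.f., 0.0118 → 3 s.f., 0.55257 → 5 s.f.; limit is 2.
Rounded to 2 significant figures: 8.6.

8.6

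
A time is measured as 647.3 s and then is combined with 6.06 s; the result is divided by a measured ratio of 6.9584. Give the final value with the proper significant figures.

647.3 s + 6.06 s = 653.36 s; the sum is limited to 1 decimal place (4 s.f.).
Carrying full precision, 653.36 ÷ 6.9584 = 93.89514831… s; 6.9584 has 5 s.f., so the result keeps min(4, 5) = 4 s.f.
Rounded to 4 significant figures: 93.90 s.

93.90 s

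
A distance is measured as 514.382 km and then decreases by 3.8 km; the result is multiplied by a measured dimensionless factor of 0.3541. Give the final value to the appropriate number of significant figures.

180.8 km

514.382 km − 3.8 km = 510.582 km; the difference is limited to 1 decimal place (4 s.f.).
Carrying full precision, 510.582 × 0.3541 = 180.7970862 km; 0.3541 has 4 s.f., so the result keeps min(4, 4) = 4 s.f.
Rounded to 4 significant figures: 180.8 km.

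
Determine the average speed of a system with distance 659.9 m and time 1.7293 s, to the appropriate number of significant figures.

381.6 m/s

average speed = 659.9 m ÷ 1.7293 s = 381.599491124… m/s.
659.9 has 4 significant figures; 1.7293 has 5.
Division/multiplication keeps the fewest: 4 significant figures.
Rounded: 381.6 m/s.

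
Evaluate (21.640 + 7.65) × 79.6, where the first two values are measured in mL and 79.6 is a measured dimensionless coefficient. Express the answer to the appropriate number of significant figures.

21.640 mL + 7.65 mL = 29.290 mL; the sum is limited to 2 decimal places (4 s.f.).
Carrying full precision, 29.290 × 79.6 = 2331.484 mL; 79.6 has 3 s.f., so the result keeps min(4, 3) = 3 s.f.
Rounded to 3 significant figures: 2.33 × 10^3 mL.

2.33 × 10^3 mL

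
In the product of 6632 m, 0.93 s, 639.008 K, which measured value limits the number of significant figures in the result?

0.93 s

6632 m → 4 s.f.; 0.93 s → 2 s.f.; 639.008 K → 6 s.f.
The fewest is 2 significant figures, from 0.93 s.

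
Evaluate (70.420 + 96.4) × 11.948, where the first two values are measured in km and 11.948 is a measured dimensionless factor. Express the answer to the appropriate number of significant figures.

1993 km

70.420 km + 96.4 km = 166.820 km; the sum is limited to 1 decimal place (4 s.f.).
Carrying full precision, 166.820 × 11.948 = 1993.16536 km; 11.948 has 5 s.f., so the result keeps min(4, 5) = 4 s.f.
Rounded to 4 significant figures: 1993 km.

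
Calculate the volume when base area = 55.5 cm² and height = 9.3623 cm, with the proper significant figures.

5.20 × 10^2 cm³

volume = 55.5 cm² × 9.3623 cm = 519.60765 cm³.
55.5 has 3 significant figures; 9.3623 has 5.
Division/multiplication keeps the fewest: 3 significant figures.
Rounded: 5.20 × 10^2 cm³.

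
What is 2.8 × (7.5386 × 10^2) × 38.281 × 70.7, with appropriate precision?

2.8 × (7.5386 × 10^2) × 38.281 × 70.7 = 5712831.56209…
Multiplication/division keeps the fewest significant figures: 2.8 → 2 s.f., 7.5386 × 10^2 → 5 s.f., 38.281 → 5 s.f., 70.7 → 3 s.f.; limit is 2.
Rounded to 2 significant figures: 5.7 × 10^6.

5.7 × 10^6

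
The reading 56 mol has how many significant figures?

56: every digit is nonzero and significant.

2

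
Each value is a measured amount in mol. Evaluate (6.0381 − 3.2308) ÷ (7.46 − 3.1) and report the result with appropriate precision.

0.64

6.0381 − 3.2308 = 2.8073, limited to 4 d.p. → 5 s.f.; 7.46 − 3.1 = 4.36, limited to 1 d.p. → 2 s.f.
Carrying full precision, 2.8073 ÷ 4.36 = 0.643876146789…; keep min(5, 2) = 2 s.f.
Rounded to 2 significant figures: 0.64.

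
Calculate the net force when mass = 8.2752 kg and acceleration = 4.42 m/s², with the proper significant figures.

36.6 N

net force = 8.2752 kg × 4.42 m/s² = 36.576384 N.
8.2752 has 5 significant figures; 4.42 has 3.
Division/multiplication keeps the fewest: 3 significant figures.
Rounded: 36.6 N.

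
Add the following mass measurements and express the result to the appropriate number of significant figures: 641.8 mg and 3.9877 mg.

645.8 mg

641.8 mg + 3.9877 mg = 645.7877 mg.
Addition/subtraction keeps the fewest decimal places: 641.8 → 1 decimal place, 3.9877 → 4 decimal places; limit is 1.
Rounded to 1 decimal place: 645.8 mg.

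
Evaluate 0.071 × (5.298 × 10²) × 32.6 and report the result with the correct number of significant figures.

0.071 × (5.298 × 10²) × 32.6 = 1226.27508
Multiplication/division keeps the fewest significant figures: 0.071 → 2 s.f., 5.298 × 10² → 4 s.f., 32.6 → 3 s.f.; limit is 2.
Rounded to 2 significant figures: 1.2 × 10³.

1.2 × 10³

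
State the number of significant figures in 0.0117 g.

0.0117: leading zeros are not significant.

3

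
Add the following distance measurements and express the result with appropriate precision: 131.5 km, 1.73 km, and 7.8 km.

141.0 km

131.5 km + 1.73 km + 7.8 km = 141.03 km.
Addition/subtraction keeps the fewest decimal places: 131.5 → 1 decimal place, 1.73 → 2 decimal places, 7.8 → 1 decimal place; limit is 1.
Rounded to 1 decimal place: 141.0 km.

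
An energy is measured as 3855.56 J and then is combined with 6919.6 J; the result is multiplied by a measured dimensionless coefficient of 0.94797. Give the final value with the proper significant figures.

3855.56 J + 6919.6 J = 10775.16 J; the sum is limited to 1 decimal place (6 s.f.).
Carrying full precision, 10775.16 × 0.94797 = 10214.5284252 J; 0.94797 has 5 s.f., so the result keeps min(6, 5) = 5 s.f.
Rounded to 5 significant figures: 10215 J.

10215 J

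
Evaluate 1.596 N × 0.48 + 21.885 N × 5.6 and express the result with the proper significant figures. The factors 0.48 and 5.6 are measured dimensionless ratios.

1.596 × 0.48 = 0.76608 → 0.77 N (2 s.f., last digit at the 10^-2 place).
21.885 × 5.6 = 122.556 → 1.2 × 10² N (2 s.f., last digit at the 10^1 place).
Sum: 123.32208 N; keep the coarser place, 10^1.
Result: 1.2 × 10² N.

1.2 × 10² N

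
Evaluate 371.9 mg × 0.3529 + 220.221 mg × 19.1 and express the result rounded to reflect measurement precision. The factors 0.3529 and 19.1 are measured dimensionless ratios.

371.9 × 0.3529 = 131.24351 → 131.2 mg (4 s.f., last digit at the 10^-1 place).
220.221 × 19.1 = 4206.2211 → 4.21 × 10³ mg (3 s.f., last digit at the 10^1 place).
Sum: 4337.46461 mg; keep the coarser place, 10^1.
Result: 4.34 × 10³ mg.

4.34 × 10³ mg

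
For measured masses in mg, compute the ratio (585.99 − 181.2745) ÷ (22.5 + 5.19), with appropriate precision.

585.99 − 181.2745 = 404.7155, limited to 2 d.p. → 5 s.f.; 22.5 + 5.19 = 27.69, limited to 1 d.p. → 3 s.f.
Carrying full precision, 404.7155 ÷ 27.69 = 14.6159443843…; keep min(5, 3) = 3 s.f.
Rounded to 3 significant figures: 14.6.

14.6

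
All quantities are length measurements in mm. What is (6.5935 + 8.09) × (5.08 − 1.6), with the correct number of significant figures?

6.5935 + 8.09 = 14.6835, limited to 2 d.p. → 4 s.f.; 5.08 − 1.6 = 3.48, limited to 1 d.p. → 2 s.f.
Carrying full precision, 14.6835 × 3.48 = 51.09858; keep min(4, 2) = 2 s.f.
Rounded to 2 significant figures: 51 mm².

51 mm²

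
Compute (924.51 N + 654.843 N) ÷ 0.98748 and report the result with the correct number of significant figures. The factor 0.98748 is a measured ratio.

1.5994 × 10^3 N

924.51 N + 654.843 N = 1579.353 N; the sum is limited to 2 decimal places (6 s.f.).
Carrying full precision, 1579.353 ÷ 0.98748 = 1599.37720258… N; 0.98748 has 5 s.f., so the result keeps min(6, 5) = 5 s.f.
Rounded to 5 significant figures: 1.5994 × 10^3 N.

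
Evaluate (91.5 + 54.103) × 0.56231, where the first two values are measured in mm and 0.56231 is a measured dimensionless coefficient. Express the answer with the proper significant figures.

91.5 mm + 54.103 mm = 145.603 mm; the sum is limited to 1 decimal place (4 s.f.).
Carrying full precision, 145.603 × 0.56231 = 81.87402293 mm; 0.56231 has 5 s.f., so the result keeps min(4, 5) = 4 s.f.
Rounded to 4 significant figures: 81.87 mm.

81.87 mm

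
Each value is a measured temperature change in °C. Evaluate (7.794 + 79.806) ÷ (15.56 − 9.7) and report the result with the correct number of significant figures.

15

7.794 + 79.806 = 87.600, limited to 3 d.p. → 5 s.f.; 15.56 − 9.7 = 5.86, limited to 1 d.p. → 2 s.f.
Carrying full precision, 87.600 ÷ 5.86 = 14.9488054608…; keep min(5, 2) = 2 s.f.
Rounded to 2 significant figures: 15.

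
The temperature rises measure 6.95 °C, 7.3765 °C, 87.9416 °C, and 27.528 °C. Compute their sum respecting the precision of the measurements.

6.95 °C + 7.3765 °C + 87.9416 °C + 27.528 °C = 129.7961 °C.
Addition/subtraction keeps the fewest decimal places: 6.95 → 2 decimal places, 7.3765 → 4 decimal places, 87.9416 → 4 decimal places, 27.528 → 3 decimal places; limit is 2.
Rounded to 2 decimal places: 129.80 °C.

129.80 °C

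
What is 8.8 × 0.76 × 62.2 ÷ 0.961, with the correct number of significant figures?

4.3 × 10²

8.8 × 0.76 × 62.2 ÷ 0.961 = 432.875754422…
Multiplication/division keeps the fewest significant figures: 8.8 → 2 s.f., 0.76 → 2 s.f., 62.2 → 3 s.f., 0.961 → 3 s.f.; limit is 2.
Rounded to 2 significant figures: 4.3 × 10².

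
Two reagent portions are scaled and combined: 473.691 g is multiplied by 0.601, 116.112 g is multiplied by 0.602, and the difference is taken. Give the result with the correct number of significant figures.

473.691 × 0.601 = 284.688291 → 285 g (3 s.f., last digit at the 10^0 place).
116.112 × 0.602 = 69.899424 → 69.9 g (3 s.f., last digit at the 10^-1 place).
Difference: 214.788867 g; keep the coarser place, 10^0.
Result: 215 g.

215 g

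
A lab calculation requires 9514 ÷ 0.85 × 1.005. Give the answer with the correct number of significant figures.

1.1 × 10⁴

9514 ÷ 0.85 × 1.005 = 11248.9058824…
Multiplication/division keeps the fewest significant figures: 9514 → 4 s.f., 0.85 → 2 s.f., 1.005 → 4 s.f.; limit is 2.
Rounded to 2 significant figures: 1.1 × 10⁴.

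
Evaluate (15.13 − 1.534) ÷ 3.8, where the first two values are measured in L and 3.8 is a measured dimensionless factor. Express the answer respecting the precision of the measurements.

3.6 L

15.13 L − 1.534 L = 13.596 L; the difference is limited to 2 decimal places (4 s.f.).
Carrying full precision, 13.596 ÷ 3.8 = 3.57789473684… L; 3.8 has 2 s.f., so the result keeps min(4, 2) = 2 s.f.
Rounded to 2 significant figures: 3.6 L.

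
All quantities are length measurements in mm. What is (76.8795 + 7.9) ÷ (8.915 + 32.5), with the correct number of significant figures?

2.05

76.8795 + 7.9 = 84.7795, limited to 1 d.p. → 3 s.f.; 8.915 + 32.5 = 41.415, limited to 1 d.p. → 3 s.f.
Carrying full precision, 84.7795 ÷ 41.415 = 2.04707231679…; keep min(3, 3) = 3 s.f.
Rounded to 3 significant figures: 2.05.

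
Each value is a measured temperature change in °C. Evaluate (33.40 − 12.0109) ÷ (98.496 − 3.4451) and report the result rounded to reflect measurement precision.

33.40 − 12.0109 = 21.3891, limited to 2 d.p. → 4 s.f.; 98.496 − 3.4451 = 95.0509, limited to 3 d.p. → 5 s.f.
Carrying full precision, 21.3891 ÷ 95.0509 = 0.225027853497…; keep min(4, 5) = 4 s.f.
Rounded to 4 significant figures: 0.2250.

0.2250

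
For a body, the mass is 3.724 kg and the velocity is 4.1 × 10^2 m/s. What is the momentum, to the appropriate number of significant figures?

1.5 × 10^3 kg·m/s

momentum = 3.724 kg × 4.1 × 10^2 m/s = 1526.84 kg·m/s.
3.724 has 4 significant figures; 4.1 × 10^2 has 2.
Division/multiplication keeps the fewest: 2 significant figures.
Rounded: 1.5 × 10^3 kg·m/s.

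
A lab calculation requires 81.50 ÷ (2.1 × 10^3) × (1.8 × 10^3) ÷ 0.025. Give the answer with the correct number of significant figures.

2.8 × 10^3

81.50 ÷ (2.1 × 10^3) × (1.8 × 10^3) ÷ 0.025 = 2794.28571429…
Multiplication/division keeps the fewest significant figures: 81.50 → 4 s.f., 2.1 × 10^3 → 2 s.f., 1.8 × 10^3 → 2 s.f., 0.025 → 2 s.f.; limit is 2.
Rounded to 2 significant figures: 2.8 × 10^3.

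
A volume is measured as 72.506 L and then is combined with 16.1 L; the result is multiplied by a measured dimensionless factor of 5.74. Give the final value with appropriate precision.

72.506 L + 16.1 L = 88.606 L; the sum is limited to 1 decimal place (3 s.f.).
Carrying full precision, 88.606 × 5.74 = 508.59844 L; 5.74 has 3 s.f., so the result keeps min(3, 3) = 3 s.f.
Rounded to 3 significant figures: 509 L.

509 L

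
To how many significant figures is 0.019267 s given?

5

0.019267: leading zeros are not significant.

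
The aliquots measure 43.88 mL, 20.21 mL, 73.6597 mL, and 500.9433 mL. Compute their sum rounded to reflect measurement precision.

638.69 mL

43.88 mL + 20.21 mL + 73.6597 mL + 500.9433 mL = 638.6930 mL.
Addition/subtraction keeps the fewest decimal places: 43.88 → 2 decimal places, 20.21 → 2 decimal places, 73.6597 → 4 decimal places, 500.9433 → 4 decimal places; limit is 2.
Rounded to 2 decimal places: 638.69 mL.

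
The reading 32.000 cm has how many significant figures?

5

32.000: trailing zeros after a decimal point are significant.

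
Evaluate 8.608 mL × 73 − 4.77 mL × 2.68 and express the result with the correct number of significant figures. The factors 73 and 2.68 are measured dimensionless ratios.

6.2 × 10² mL

8.608 × 73 = 628.384 → 6.3 × 10² mL (2 s.f., last digit at the 10^1 place).
4.77 × 2.68 = 12.7836 → 12.8 mL (3 s.f., last digit at the 10^-1 place).
Difference: 615.6004 mL; keep the coarser place, 10^1.
Result: 6.2 × 10² mL.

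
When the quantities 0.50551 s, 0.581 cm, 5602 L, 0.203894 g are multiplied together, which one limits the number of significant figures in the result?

0.50551 s → 5 s.f.; 0.581 cm → 3 s.f.; 5602 L → 4 s.f.; 0.203894 g → 6 s.f.
The fewest is 3 significant figures, from 0.581 cm.

0.581 cm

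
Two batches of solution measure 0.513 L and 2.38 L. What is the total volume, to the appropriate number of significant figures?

0.513 L + 2.38 L = 2.893 L.
Addition/subtraction keeps the fewest decimal places: 0.513 → 3 decimal places, 2.38 → 2 decimal places; limit is 2.
Rounded to 2 decimal places: 2.89 L.

2.89 L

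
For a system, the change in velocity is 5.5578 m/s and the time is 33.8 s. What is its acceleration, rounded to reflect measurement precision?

0.164 m/s²

acceleration = 5.5578 m/s ÷ 33.8 s = 0.164431952663… m/s².
5.5578 has 5 significant figures; 33.8 has 3.
Division/multiplication keeps the fewest: 3 significant figures.
Rounded: 0.164 m/s².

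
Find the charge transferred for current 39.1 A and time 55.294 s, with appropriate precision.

charge transferred = 39.1 A × 55.294 s = 2161.9954 C.
39.1 has 3 significant figures; 55.294 has 5.
Division/multiplication keeps the fewest: 3 significant figures.
Rounded: 2.16 × 10^3 C.

2.16 × 10^3 C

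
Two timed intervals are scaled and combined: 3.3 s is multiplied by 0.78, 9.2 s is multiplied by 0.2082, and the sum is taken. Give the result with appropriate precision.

4.5 s

3.3 × 0.78 = 2.574 → 2.6 s (2 s.f., last digit at the 10^-1 place).
9.2 × 0.2082 = 1.91544 → 1.9 s (2 s.f., last digit at the 10^-1 place).
Sum: 4.48944 s; keep the coarser place, 10^-1.
Result: 4.5 s.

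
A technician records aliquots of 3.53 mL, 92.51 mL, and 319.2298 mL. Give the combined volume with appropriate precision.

3.53 mL + 92.51 mL + 319.2298 mL = 415.2698 mL.
Addition/subtraction keeps the fewest decimal places: 3.53 → 2 decimal places, 92.51 → 2 decimal places, 319.2298 → 4 decimal places; limit is 2.
Rounded to 2 decimal places: 415.27 mL.

415.27 mL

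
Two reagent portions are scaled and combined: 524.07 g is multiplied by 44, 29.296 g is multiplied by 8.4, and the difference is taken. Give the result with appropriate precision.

2.3 × 10^4 g

524.07 × 44 = 23059.08 → 2.3 × 10^4 g (2 s.f., last digit at the 10^3 place).
29.296 × 8.4 = 246.0864 → 2.5 × 10^2 g (2 s.f., last digit at the 10^1 place).
Difference: 22812.9936 g; keep the coarser place, 10^3.
Result: 2.3 × 10^4 g.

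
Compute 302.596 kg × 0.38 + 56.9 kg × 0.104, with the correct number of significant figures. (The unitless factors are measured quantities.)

1.2 × 10^2 kg

302.596 × 0.38 = 114.98648 → 1.1 × 10^2 kg (2 s.f., last digit at the 10^1 place).
56.9 × 0.104 = 5.9176 → 5.92 kg (3 s.f., last digit at the 10^-2 place).
Sum: 120.90408 kg; keep the coarser place, 10^1.
Result: 1.2 × 10^2 kg.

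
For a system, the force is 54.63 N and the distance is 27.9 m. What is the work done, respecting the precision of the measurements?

1.52 × 10³ J

work done = 54.63 N × 27.9 m = 1524.177 J.
54.63 has 4 significant figures; 27.9 has 3.
Division/multiplication keeps the fewest: 3 significant figures.
Rounded: 1.52 × 10³ J.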